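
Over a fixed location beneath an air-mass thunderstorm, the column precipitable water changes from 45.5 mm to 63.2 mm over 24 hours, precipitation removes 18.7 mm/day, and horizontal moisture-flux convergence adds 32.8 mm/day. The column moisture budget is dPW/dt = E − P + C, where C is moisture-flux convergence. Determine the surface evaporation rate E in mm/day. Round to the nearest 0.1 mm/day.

dPW/dt = (63.2 − 45.5) mm / (24/24 day) = +17.700 mm/day.
E = dPW/dt + P − C = (+17.700) + 18.7 − (32.8) = 3.6 mm/day.

E ≈ 3.6 mm/day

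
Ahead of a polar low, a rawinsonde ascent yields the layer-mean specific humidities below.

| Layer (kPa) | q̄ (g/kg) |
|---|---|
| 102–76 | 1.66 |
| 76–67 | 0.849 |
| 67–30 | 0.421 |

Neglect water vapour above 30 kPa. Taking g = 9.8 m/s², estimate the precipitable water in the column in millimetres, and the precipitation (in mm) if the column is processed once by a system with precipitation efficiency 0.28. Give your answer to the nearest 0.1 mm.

Precipitable water is the column-integrated vapour mass per unit area: PW = (1/g) Σ q̄ Δp, with q in kg/kg and Δp in Pa (1 kg/m² of water = 1 mm).
Layer 102–76 kPa: Δp = 260 hPa = 26000 Pa, q̄ = 0.00166 kg/kg → 0.00166 × 26000 / 9.8 = 4.40 mm
Layer 76–67 kPa: Δp = 90 hPa = 9000 Pa, q̄ = 0.000849 kg/kg → 0.000849 × 9000 / 9.8 = 0.78 mm
Layer 67–30 kPa: Δp = 370 hPa = 37000 Pa, q̄ = 0.000421 kg/kg → 0.000421 × 37000 / 9.8 = 1.59 mm
PW = 4.40 + 0.78 + 1.59 = 6.77 ≈ 6.8 mm.
Precipitation = ε × PW = 0.28 × 6.8 = 1.9 mm.

PW ≈ 6.8 mm; precipitation ≈ 1.9 mm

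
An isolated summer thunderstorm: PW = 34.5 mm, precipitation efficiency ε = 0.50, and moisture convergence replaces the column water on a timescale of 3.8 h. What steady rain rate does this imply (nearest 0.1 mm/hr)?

R ≈ 4.5 mm/hr

Each overturning extracts ε × PW = 0.50 × 34.5 = 17.25 mm.
Rate = ε·PW / τ = 17.25 / 3.8 h = 4.5 mm/hr.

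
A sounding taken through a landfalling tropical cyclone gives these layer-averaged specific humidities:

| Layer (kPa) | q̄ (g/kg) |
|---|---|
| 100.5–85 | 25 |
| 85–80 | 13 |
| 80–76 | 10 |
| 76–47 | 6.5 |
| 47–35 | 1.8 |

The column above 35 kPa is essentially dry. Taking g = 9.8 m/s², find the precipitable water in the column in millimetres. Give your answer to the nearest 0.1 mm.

PW ≈ 71.7 mm

Precipitable water is the column-integrated vapour mass per unit area: PW = (1/g) Σ q̄ Δp, with q in kg/kg and Δp in Pa (1 kg/m² of water = 1 mm).
Layer 100.5–85 kPa: Δp = 155 hPa = 15500 Pa, q̄ = 0.025 kg/kg → 0.025 × 15500 / 9.8 = 39.54 mm
Layer 85–80 kPa: Δp = 50 hPa = 5000 Pa, q̄ = 0.013 kg/kg → 0.013 × 5000 / 9.8 = 6.63 mm
Layer 80–76 kPa: Δp = 40 hPa = 4000 Pa, q̄ = 0.01 kg/kg → 0.01 × 4000 / 9.8 = 4.08 mm
Layer 76–47 kPa: Δp = 290 hPa = 29000 Pa, q̄ = 0.0065 kg/kg → 0.0065 × 29000 / 9.8 = 19.23 mm
Layer 47–35 kPa: Δp = 120 hPa = 12000 Pa, q̄ = 0.0018 kg/kg → 0.0018 × 12000 / 9.8 = 2.20 mm
PW = 39.54 + 6.63 + 4.08 + 19.23 + 2.20 = 71.68 ≈ 71.7 mm.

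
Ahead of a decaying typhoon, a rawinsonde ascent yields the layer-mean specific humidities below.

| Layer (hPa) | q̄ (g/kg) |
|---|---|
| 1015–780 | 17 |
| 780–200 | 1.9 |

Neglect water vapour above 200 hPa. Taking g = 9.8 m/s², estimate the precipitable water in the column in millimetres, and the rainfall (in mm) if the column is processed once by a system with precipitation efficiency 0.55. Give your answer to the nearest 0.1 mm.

Precipitable water is the column-integrated vapour mass per unit area: PW = (1/g) Σ q̄ Δp, with q in kg/kg and Δp in Pa (1 kg/m² of water = 1 mm).
Layer 1015–780 hPa: Δp = 235 hPa = 23500 Pa, q̄ = 0.017 kg/kg → 0.017 × 23500 / 9.8 = 40.77 mm
Layer 780–200 hPa: Δp = 580 hPa = 58000 Pa, q̄ = 0.0019 kg/kg → 0.0019 × 58000 / 9.8 = 11.24 mm
PW = 40.77 + 11.24 = 52.01 ≈ 52.0 mm.
Rainfall = ε × PW = 0.55 × 52.0 = 28.6 mm.

PW ≈ 52.0 mm; rainfall ≈ 28.6 mm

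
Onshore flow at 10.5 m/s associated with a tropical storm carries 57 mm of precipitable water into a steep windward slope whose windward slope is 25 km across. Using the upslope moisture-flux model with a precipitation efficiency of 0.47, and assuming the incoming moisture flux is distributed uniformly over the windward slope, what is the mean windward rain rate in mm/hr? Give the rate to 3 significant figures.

R ≈ 40.5 mm/hr

Incoming column moisture flux per unit ridge length: F = V × PW = 10.5 × 57 = 598.5 mm·m/s.
Spread over the 25 km slope with efficiency ε = 0.47: R = ε·F/W = 0.47 × 598.5 / 25000 m = 1.125e-02 mm/s.
R = 1.125e-02 × 3600 = 40.5 mm/hr.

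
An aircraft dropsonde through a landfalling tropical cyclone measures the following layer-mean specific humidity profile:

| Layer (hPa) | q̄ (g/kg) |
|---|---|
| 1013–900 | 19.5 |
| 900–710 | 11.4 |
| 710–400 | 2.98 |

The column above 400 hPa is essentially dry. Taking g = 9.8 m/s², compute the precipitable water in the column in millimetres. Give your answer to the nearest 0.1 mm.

Precipitable water is the column-integrated vapour mass per unit area: PW = (1/g) Σ q̄ Δp, with q in kg/kg and Δp in Pa (1 kg/m² of water = 1 mm).
Layer 1013–900 hPa: Δp = 113 hPa = 11300 Pa, q̄ = 0.0195 kg/kg → 0.0195 × 11300 / 9.8 = 22.48 mm
Layer 900–710 hPa: Δp = 190 hPa = 19000 Pa, q̄ = 0.0114 kg/kg → 0.0114 × 19000 / 9.8 = 22.10 mm
Layer 710–400 hPa: Δp = 310 hPa = 31000 Pa, q̄ = 0.00298 kg/kg → 0.00298 × 31000 / 9.8 = 9.43 mm
PW = 22.48 + 22.10 + 9.43 = 54.01 ≈ 54.0 mm.

PW ≈ 54.0 mm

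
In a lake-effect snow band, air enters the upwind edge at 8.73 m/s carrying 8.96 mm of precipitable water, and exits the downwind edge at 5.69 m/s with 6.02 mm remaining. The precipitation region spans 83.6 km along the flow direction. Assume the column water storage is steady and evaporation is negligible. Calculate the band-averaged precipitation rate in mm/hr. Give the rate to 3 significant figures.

Column moisture flux per unit crosswind length is F = V × PW.
Inflow: F_in = 8.73 × 8.96 = 78.2208 mm·m/s
Outflow: F_out = 5.69 × 6.02 = 34.2538 mm·m/s
Steady-state rate R = (F_in − F_out)/L = (78.2208 − 34.2538) / 83600 m = 5.259e-04 mm/s.
R = 5.259e-04 × 3600 = 1.89 mm/hr.

R ≈ 1.89 mm/hr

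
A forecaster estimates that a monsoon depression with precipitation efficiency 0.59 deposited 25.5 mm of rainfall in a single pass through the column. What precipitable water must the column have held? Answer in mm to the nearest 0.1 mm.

PW ≈ 43.2 mm

PW = rainfall / ε = 25.5 / 0.59 = 43.2 mm.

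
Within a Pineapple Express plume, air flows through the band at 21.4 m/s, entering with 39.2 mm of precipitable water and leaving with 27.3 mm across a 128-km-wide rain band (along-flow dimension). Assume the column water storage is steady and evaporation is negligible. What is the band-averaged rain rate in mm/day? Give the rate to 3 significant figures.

R ≈ 172 mm/day

Column moisture flux per unit crosswind length is F = V × PW.
Inflow: F_in = 21.4 × 39.2 = 838.88 mm·m/s
Outflow: F_out = 21.4 × 27.3 = 584.22 mm·m/s
Steady-state rate R = (F_in − F_out)/L = (838.88 − 584.22) / 128000 m = 1.990e-03 mm/s.
R = 1.990e-03 × 3600 × 24 = 172 mm/day.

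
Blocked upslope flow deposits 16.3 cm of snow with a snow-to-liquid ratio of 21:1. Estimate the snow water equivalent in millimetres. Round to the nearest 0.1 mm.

SWE = snow depth / ratio = 16.3 cm / 21 = 0.776 cm = 7.8 mm.

SWE ≈ 7.8 mm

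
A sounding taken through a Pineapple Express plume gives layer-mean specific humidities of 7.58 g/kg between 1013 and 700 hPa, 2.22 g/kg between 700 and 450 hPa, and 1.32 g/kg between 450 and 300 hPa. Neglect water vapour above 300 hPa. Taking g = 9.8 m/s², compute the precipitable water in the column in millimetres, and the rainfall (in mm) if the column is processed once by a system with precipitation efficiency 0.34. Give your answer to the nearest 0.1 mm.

PW ≈ 31.9 mm; rainfall ≈ 10.8 mm

Precipitable water is the column-integrated vapour mass per unit area: PW = (1/g) Σ q̄ Δp, with q in kg/kg and Δp in Pa (1 kg/m² of water = 1 mm).
Layer 1013–700 hPa: Δp = 313 hPa = 31300 Pa, q̄ = 0.00758 kg/kg → 0.00758 × 31300 / 9.8 = 24.21 mm
Layer 700–450 hPa: Δp = 250 hPa = 25000 Pa, q̄ = 0.00222 kg/kg → 0.00222 × 25000 / 9.8 = 5.66 mm
Layer 450–300 hPa: Δp = 150 hPa = 15000 Pa, q̄ = 0.00132 kg/kg → 0.00132 × 15000 / 9.8 = 2.02 mm
PW = 24.21 + 5.66 + 2.02 = 31.89 ≈ 31.9 mm.
Rainfall = ε × PW = 0.34 × 31.9 = 10.8 mm.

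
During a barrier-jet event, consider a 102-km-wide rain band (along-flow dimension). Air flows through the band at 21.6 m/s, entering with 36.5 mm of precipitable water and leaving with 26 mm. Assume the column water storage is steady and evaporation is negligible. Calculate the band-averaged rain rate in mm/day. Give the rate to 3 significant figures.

Column moisture flux per unit crosswind length is F = V × PW.
Inflow: F_in = 21.6 × 36.5 = 788.4 mm·m/s
Outflow: F_out = 21.6 × 26 = 561.6 mm·m/s
Steady-state rate R = (F_in − F_out)/L = (788.4 − 561.6) / 102000 m = 2.224e-03 mm/s.
R = 2.224e-03 × 3600 × 24 = 192 mm/day.

R ≈ 192 mm/day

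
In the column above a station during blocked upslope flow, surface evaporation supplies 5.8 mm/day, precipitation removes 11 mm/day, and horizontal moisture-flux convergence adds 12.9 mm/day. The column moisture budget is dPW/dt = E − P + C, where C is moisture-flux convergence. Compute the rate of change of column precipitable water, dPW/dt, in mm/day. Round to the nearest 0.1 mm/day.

dPW/dt ≈ 7.7 mm/day

dPW/dt = E − P + C = 5.8 − 11 + (12.9) = 7.7 mm/day.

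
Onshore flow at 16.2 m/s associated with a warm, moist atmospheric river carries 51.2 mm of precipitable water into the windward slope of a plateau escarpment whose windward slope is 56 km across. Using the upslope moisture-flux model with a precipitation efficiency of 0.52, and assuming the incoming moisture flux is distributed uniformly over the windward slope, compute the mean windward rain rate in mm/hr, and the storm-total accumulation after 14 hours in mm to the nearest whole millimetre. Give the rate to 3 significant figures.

Incoming column moisture flux per unit ridge length: F = V × PW = 16.2 × 51.2 = 829.44 mm·m/s.
Spread over the 56 km slope with efficiency ε = 0.52: R = ε·F/W = 0.52 × 829.44 / 56000 m = 7.702e-03 mm/s.
R = 7.702e-03 × 3600 = 27.7 mm/hr.
Over 14 h: total = 27.7 × 14 = 387.8 ≈ 388 mm.

R ≈ 27.7 mm/hr; total ≈ 388 mm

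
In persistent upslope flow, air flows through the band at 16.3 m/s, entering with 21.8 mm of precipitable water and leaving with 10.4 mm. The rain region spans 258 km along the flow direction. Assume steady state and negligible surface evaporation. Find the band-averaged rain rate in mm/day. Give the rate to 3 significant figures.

Column moisture flux per unit crosswind length is F = V × PW.
Inflow: F_in = 16.3 × 21.8 = 355.34 mm·m/s
Outflow: F_out = 16.3 × 10.4 = 169.52 mm·m/s
Steady-state rate R = (F_in − F_out)/L = (355.34 − 169.52) / 258000 m = 7.202e-04 mm/s.
R = 7.202e-04 × 3600 × 24 = 62.2 mm/day.

R ≈ 62.2 mm/day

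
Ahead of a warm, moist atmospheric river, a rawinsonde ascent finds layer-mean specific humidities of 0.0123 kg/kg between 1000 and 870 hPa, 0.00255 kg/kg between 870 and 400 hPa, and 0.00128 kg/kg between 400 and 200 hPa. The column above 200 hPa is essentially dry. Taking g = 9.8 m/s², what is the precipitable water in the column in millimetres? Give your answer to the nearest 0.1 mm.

Precipitable water is the column-integrated vapour mass per unit area: PW = (1/g) Σ q̄ Δp, with q in kg/kg and Δp in Pa (1 kg/m² of water = 1 mm).
Layer 1000–870 hPa: Δp = 130 hPa = 13000 Pa, q̄ = 0.0123 kg/kg → 0.0123 × 13000 / 9.8 = 16.32 mm
Layer 870–400 hPa: Δp = 470 hPa = 47000 Pa, q̄ = 0.00255 kg/kg → 0.00255 × 47000 / 9.8 = 12.23 mm
Layer 400–200 hPa: Δp = 200 hPa = 20000 Pa, q̄ = 0.00128 kg/kg → 0.00128 × 20000 / 9.8 = 2.61 mm
PW = 16.32 + 12.23 + 2.61 = 31.16 ≈ 31.2 mm.

PW ≈ 31.2 mm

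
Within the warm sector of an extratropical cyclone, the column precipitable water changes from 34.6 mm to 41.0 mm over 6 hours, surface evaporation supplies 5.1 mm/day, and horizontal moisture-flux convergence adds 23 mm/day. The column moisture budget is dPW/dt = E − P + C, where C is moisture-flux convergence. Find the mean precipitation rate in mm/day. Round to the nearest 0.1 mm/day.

P ≈ 2.5 mm/day

dPW/dt = (41.0 − 34.6) mm / (6/24 day) = +25.600 mm/day.
P = E + C − dPW/dt = 5.1 + (23) − (+25.600) = 2.5 mm/day.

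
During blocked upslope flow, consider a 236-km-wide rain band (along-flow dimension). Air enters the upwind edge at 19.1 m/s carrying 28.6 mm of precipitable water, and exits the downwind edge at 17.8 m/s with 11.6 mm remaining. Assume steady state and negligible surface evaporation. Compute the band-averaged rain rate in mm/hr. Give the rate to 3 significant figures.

Column moisture flux per unit crosswind length is F = V × PW.
Inflow: F_in = 19.1 × 28.6 = 546.26 mm·m/s
Outflow: F_out = 17.8 × 11.6 = 206.48 mm·m/s
Steady-state rate R = (F_in − F_out)/L = (546.26 − 206.48) / 236000 m = 1.440e-03 mm/s.
R = 1.440e-03 × 3600 = 5.18 mm/hr.

R ≈ 5.18 mm/hr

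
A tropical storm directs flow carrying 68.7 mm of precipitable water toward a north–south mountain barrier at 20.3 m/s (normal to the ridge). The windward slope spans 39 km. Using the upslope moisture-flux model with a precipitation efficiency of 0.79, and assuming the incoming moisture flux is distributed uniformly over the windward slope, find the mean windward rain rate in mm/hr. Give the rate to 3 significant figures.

R ≈ 102 mm/hr

Incoming column moisture flux per unit ridge length: F = V × PW = 20.3 × 68.7 = 1394.61 mm·m/s.
Spread over the 39 km slope with efficiency ε = 0.79: R = ε·F/W = 0.79 × 1394.61 / 39000 m = 2.825e-02 mm/s.
R = 2.825e-02 × 3600 = 102 mm/hr.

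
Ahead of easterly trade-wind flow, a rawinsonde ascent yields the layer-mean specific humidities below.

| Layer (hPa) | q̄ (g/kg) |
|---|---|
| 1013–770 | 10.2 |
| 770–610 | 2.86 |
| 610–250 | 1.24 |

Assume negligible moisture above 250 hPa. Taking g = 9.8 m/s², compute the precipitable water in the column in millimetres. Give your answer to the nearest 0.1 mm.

Precipitable water is the column-integrated vapour mass per unit area: PW = (1/g) Σ q̄ Δp, with q in kg/kg and Δp in Pa (1 kg/m² of water = 1 mm).
Layer 1013–770 hPa: Δp = 243 hPa = 24300 Pa, q̄ = 0.0102 kg/kg → 0.0102 × 24300 / 9.8 = 25.29 mm
Layer 770–610 hPa: Δp = 160 hPa = 16000 Pa, q̄ = 0.00286 kg/kg → 0.00286 × 16000 / 9.8 = 4.67 mm
Layer 610–250 hPa: Δp = 360 hPa = 36000 Pa, q̄ = 0.00124 kg/kg → 0.00124 × 36000 / 9.8 = 4.56 mm
PW = 25.29 + 4.67 + 4.56 = 34.52 ≈ 34.5 mm.

PW ≈ 34.5 mm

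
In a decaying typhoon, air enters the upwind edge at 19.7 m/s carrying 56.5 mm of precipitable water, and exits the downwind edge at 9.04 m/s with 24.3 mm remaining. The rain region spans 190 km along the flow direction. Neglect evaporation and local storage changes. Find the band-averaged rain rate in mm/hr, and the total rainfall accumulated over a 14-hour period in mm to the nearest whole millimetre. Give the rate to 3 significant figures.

R ≈ 16.9 mm/hr; total ≈ 237 mm

Column moisture flux per unit crosswind length is F = V × PW.
Inflow: F_in = 19.7 × 56.5 = 1113.05 mm·m/s
Outflow: F_out = 9.04 × 24.3 = 219.672 mm·m/s
Steady-state rate R = (F_in − F_out)/L = (1113.05 − 219.672) / 190000 m = 4.702e-03 mm/s.
R = 4.702e-03 × 3600 = 16.9 mm/hr.
Over 14 h: total = 16.9 × 14 = 236.6 ≈ 237 mm.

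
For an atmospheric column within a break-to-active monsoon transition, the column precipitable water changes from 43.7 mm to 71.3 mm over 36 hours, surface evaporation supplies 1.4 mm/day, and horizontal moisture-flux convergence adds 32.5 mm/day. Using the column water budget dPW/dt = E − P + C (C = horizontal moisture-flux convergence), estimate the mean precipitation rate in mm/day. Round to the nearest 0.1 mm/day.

dPW/dt = (71.3 − 43.7) mm / (36/24 day) = +18.400 mm/day.
P = E + C − dPW/dt = 1.4 + (32.5) − (+18.400) = 15.5 mm/day.

P ≈ 15.5 mm/day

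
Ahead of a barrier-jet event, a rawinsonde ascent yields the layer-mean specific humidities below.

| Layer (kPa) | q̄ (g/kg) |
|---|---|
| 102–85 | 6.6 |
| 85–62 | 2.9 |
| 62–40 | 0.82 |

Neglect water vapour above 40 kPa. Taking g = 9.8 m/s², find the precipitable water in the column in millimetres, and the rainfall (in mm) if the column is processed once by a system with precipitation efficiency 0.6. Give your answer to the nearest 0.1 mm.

Precipitable water is the column-integrated vapour mass per unit area: PW = (1/g) Σ q̄ Δp, with q in kg/kg and Δp in Pa (1 kg/m² of water = 1 mm).
Layer 102–85 kPa: Δp = 170 hPa = 17000 Pa, q̄ = 0.0066 kg/kg → 0.0066 × 17000 / 9.8 = 11.45 mm
Layer 85–62 kPa: Δp = 230 hPa = 23000 Pa, q̄ = 0.0029 kg/kg → 0.0029 × 23000 / 9.8 = 6.81 mm
Layer 62–40 kPa: Δp = 220 hPa = 22000 Pa, q̄ = 0.00082 kg/kg → 0.00082 × 22000 / 9.8 = 1.84 mm
PW = 11.45 + 6.81 + 1.84 = 20.10 ≈ 20.1 mm.
Rainfall = ε × PW = 0.6 × 20.1 = 12.1 mm.

PW ≈ 20.1 mm; rainfall ≈ 12.1 mm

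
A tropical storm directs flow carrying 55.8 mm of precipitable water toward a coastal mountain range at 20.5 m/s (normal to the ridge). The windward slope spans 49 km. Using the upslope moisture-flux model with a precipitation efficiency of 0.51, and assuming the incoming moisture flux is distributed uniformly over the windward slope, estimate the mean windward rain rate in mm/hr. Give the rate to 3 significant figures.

Incoming column moisture flux per unit ridge length: F = V × PW = 20.5 × 55.8 = 1143.9 mm·m/s.
Spread over the 49 km slope with efficiency ε = 0.51: R = ε·F/W = 0.51 × 1143.9 / 49000 m = 1.191e-02 mm/s.
R = 1.191e-02 × 3600 = 42.9 mm/hr.

R ≈ 42.9 mm/hr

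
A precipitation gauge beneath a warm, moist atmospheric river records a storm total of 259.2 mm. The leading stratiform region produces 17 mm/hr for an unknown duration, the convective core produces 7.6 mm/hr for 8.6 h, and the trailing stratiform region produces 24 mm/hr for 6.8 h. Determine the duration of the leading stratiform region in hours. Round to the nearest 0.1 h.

Known phases: 7.6 × 8.6 + 24 × 6.8 = 65.36 + 163.2 = 228.56 mm.
Remaining depth = 259.2 − 228.56 = 30.64 mm.
Duration = 30.64 / 17 = 1.8 h.

duration ≈ 1.8 h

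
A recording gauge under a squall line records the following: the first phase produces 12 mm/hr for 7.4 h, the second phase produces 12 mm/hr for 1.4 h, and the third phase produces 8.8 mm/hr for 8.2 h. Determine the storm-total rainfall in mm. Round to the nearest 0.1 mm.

Total = Σ Rᵢ Δtᵢ = 12 × 7.4 + 12 × 1.4 + 8.8 × 8.2
      = 88.8 + 16.8 + 72.16 = 177.8 mm.

total ≈ 177.8 mm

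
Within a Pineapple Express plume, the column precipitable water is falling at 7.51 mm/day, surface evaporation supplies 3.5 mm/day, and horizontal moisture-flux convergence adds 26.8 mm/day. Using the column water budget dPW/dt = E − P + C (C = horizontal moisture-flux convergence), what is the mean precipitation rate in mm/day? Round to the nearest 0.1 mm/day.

dPW/dt = -7.51 mm/day.
P = E + C − dPW/dt = 3.5 + (26.8) − (-7.51) = 37.8 mm/day.

P ≈ 37.8 mm/day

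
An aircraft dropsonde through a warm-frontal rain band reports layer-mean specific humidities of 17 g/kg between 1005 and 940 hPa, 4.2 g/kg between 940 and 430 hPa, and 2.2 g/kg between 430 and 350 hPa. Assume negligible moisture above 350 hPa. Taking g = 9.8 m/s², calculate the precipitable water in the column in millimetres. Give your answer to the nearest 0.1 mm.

Precipitable water is the column-integrated vapour mass per unit area: PW = (1/g) Σ q̄ Δp, with q in kg/kg and Δp in Pa (1 kg/m² of water = 1 mm).
Layer 1005–940 hPa: Δp = 65 hPa = 6500 Pa, q̄ = 0.017 kg/kg → 0.017 × 6500 / 9.8 = 11.28 mm
Layer 940–430 hPa: Δp = 510 hPa = 51000 Pa, q̄ = 0.0042 kg/kg → 0.0042 × 51000 / 9.8 = 21.86 mm
Layer 430–350 hPa: Δp = 80 hPa = 8000 Pa, q̄ = 0.0022 kg/kg → 0.0022 × 8000 / 9.8 = 1.80 mm
PW = 11.28 + 21.86 + 1.80 = 34.94 ≈ 34.9 mm.

PW ≈ 34.9 mm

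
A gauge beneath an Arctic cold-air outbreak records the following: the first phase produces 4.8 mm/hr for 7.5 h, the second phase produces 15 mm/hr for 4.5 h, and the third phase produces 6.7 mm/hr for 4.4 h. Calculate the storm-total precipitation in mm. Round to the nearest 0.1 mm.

Total = Σ Rᵢ Δtᵢ = 4.8 × 7.5 + 15 × 4.5 + 6.7 × 4.4
      = 36 + 67.5 + 29.48 = 133.0 mm.

total ≈ 133.0 mm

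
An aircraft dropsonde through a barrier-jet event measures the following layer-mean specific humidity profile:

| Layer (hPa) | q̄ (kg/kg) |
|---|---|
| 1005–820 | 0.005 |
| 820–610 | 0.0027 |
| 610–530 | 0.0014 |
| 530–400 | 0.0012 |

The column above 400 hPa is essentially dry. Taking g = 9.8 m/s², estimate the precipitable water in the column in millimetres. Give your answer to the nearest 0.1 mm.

Precipitable water is the column-integrated vapour mass per unit area: PW = (1/g) Σ q̄ Δp, with q in kg/kg and Δp in Pa (1 kg/m² of water = 1 mm).
Layer 1005–820 hPa: Δp = 185 hPa = 18500 Pa, q̄ = 0.005 kg/kg → 0.005 × 18500 / 9.8 = 9.44 mm
Layer 820–610 hPa: Δp = 210 hPa = 21000 Pa, q̄ = 0.0027 kg/kg → 0.0027 × 21000 / 9.8 = 5.79 mm
Layer 610–530 hPa: Δp = 80 hPa = 8000 Pa, q̄ = 0.0014 kg/kg → 0.0014 × 8000 / 9.8 = 1.14 mm
Layer 530–400 hPa: Δp = 130 hPa = 13000 Pa, q̄ = 0.0012 kg/kg → 0.0012 × 13000 / 9.8 = 1.59 mm
PW = 9.44 + 5.79 + 1.14 + 1.59 = 17.96 ≈ 18.0 mm.

PW ≈ 18.0 mm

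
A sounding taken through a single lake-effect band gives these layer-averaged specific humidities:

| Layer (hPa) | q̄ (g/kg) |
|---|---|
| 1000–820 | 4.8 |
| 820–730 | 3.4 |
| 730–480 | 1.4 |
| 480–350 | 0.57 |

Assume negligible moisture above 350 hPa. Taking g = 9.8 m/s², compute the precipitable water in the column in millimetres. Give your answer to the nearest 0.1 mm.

PW ≈ 16.3 mm

Precipitable water is the column-integrated vapour mass per unit area: PW = (1/g) Σ q̄ Δp, with q in kg/kg and Δp in Pa (1 kg/m² of water = 1 mm).
Layer 1000–820 hPa: Δp = 180 hPa = 18000 Pa, q̄ = 0.0048 kg/kg → 0.0048 × 18000 / 9.8 = 8.82 mm
Layer 820–730 hPa: Δp = 90 hPa = 9000 Pa, q̄ = 0.0034 kg/kg → 0.0034 × 9000 / 9.8 = 3.12 mm
Layer 730–480 hPa: Δp = 250 hPa = 25000 Pa, q̄ = 0.0014 kg/kg → 0.0014 × 25000 / 9.8 = 3.57 mm
Layer 480–350 hPa: Δp = 130 hPa = 13000 Pa, q̄ = 0.00057 kg/kg → 0.00057 × 13000 / 9.8 = 0.76 mm
PW = 8.82 + 3.12 + 3.57 + 0.76 = 16.27 ≈ 16.3 mm.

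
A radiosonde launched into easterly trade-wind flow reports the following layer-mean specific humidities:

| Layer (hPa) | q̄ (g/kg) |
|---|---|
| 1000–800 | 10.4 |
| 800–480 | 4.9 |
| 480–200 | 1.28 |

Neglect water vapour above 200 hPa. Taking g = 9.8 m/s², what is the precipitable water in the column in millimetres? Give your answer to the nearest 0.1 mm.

Precipitable water is the column-integrated vapour mass per unit area: PW = (1/g) Σ q̄ Δp, with q in kg/kg and Δp in Pa (1 kg/m² of water = 1 mm).
Layer 1000–800 hPa: Δp = 200 hPa = 20000 Pa, q̄ = 0.0104 kg/kg → 0.0104 × 20000 / 9.8 = 21.22 mm
Layer 800–480 hPa: Δp = 320 hPa = 32000 Pa, q̄ = 0.0049 kg/kg → 0.0049 × 32000 / 9.8 = 16.00 mm
Layer 480–200 hPa: Δp = 280 hPa = 28000 Pa, q̄ = 0.00128 kg/kg → 0.00128 × 28000 / 9.8 = 3.66 mm
PW = 21.22 + 16.00 + 3.66 = 40.88 ≈ 40.9 mm.

PW ≈ 40.9 mm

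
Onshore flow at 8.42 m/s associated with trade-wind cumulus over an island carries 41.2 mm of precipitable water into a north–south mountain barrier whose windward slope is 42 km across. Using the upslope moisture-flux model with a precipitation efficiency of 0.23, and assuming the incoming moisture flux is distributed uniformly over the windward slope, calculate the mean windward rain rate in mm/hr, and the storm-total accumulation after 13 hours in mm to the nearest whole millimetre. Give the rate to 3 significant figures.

Incoming column moisture flux per unit ridge length: F = V × PW = 8.42 × 41.2 = 346.904 mm·m/s.
Spread over the 42 km slope with efficiency ε = 0.23: R = ε·F/W = 0.23 × 346.904 / 42000 m = 1.900e-03 mm/s.
R = 1.900e-03 × 3600 = 6.84 mm/hr.
Over 13 h: total = 6.84 × 13 = 88.92 ≈ 89 mm.

R ≈ 6.84 mm/hr; total ≈ 89 mm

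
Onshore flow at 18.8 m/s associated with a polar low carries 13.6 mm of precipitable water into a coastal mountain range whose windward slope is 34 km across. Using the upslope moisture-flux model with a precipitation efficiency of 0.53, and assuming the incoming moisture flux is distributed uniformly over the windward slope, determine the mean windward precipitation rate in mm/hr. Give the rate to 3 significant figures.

R ≈ 14.3 mm/hr

Incoming column moisture flux per unit ridge length: F = V × PW = 18.8 × 13.6 = 255.68 mm·m/s.
Spread over the 34 km slope with efficiency ε = 0.53: R = ε·F/W = 0.53 × 255.68 / 34000 m = 3.986e-03 mm/s.
R = 3.986e-03 × 3600 = 14.3 mm/hr.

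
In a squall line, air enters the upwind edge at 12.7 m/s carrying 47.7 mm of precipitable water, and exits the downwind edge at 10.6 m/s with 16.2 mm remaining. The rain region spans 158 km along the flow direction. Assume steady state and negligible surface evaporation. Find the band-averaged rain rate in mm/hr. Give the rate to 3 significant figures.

R ≈ 9.89 mm/hr

Column moisture flux per unit crosswind length is F = V × PW.
Inflow: F_in = 12.7 × 47.7 = 605.79 mm·m/s
Outflow: F_out = 10.6 × 16.2 = 171.72 mm·m/s
Steady-state rate R = (F_in − F_out)/L = (605.79 − 171.72) / 158000 m = 2.747e-03 mm/s.
R = 2.747e-03 × 3600 = 9.89 mm/hr.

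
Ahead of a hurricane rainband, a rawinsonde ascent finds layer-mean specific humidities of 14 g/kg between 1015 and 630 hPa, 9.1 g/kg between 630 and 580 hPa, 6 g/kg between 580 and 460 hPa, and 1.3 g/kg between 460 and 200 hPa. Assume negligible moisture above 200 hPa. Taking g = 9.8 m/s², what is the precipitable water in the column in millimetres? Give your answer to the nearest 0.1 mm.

Precipitable water is the column-integrated vapour mass per unit area: PW = (1/g) Σ q̄ Δp, with q in kg/kg and Δp in Pa (1 kg/m² of water = 1 mm).
Layer 1015–630 hPa: Δp = 385 hPa = 38500 Pa, q̄ = 0.014 kg/kg → 0.014 × 38500 / 9.8 = 55.00 mm
Layer 630–580 hPa: Δp = 50 hPa = 5000 Pa, q̄ = 0.0091 kg/kg → 0.0091 × 5000 / 9.8 = 4.64 mm
Layer 580–460 hPa: Δp = 120 hPa = 12000 Pa, q̄ = 0.006 kg/kg → 0.006 × 12000 / 9.8 = 7.35 mm
Layer 460–200 hPa: Δp = 260 hPa = 26000 Pa, q̄ = 0.0013 kg/kg → 0.0013 × 26000 / 9.8 = 3.45 mm
PW = 55.00 + 4.64 + 7.35 + 3.45 = 70.44 ≈ 70.4 mm.

PW ≈ 70.4 mm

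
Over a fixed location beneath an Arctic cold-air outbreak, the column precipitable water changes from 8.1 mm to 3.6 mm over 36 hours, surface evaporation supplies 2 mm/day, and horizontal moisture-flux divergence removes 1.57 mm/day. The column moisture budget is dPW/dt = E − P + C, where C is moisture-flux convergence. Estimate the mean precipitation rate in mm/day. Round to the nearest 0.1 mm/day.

dPW/dt = (3.6 − 8.1) mm / (36/24 day) = -3.000 mm/day.
P = E + C − dPW/dt = 2 + (-1.57) − (-3.000) = 3.4 mm/day.

P ≈ 3.4 mm/day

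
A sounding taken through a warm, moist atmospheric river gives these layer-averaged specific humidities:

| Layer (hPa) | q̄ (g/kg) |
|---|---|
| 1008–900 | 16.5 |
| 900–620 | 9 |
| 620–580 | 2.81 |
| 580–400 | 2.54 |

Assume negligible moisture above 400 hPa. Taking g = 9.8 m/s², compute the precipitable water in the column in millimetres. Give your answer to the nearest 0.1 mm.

Precipitable water is the column-integrated vapour mass per unit area: PW = (1/g) Σ q̄ Δp, with q in kg/kg and Δp in Pa (1 kg/m² of water = 1 mm).
Layer 1008–900 hPa: Δp = 108 hPa = 10800 Pa, q̄ = 0.0165 kg/kg → 0.0165 × 10800 / 9.8 = 18.18 mm
Layer 900–620 hPa: Δp = 280 hPa = 28000 Pa, q̄ = 0.009 kg/kg → 0.009 × 28000 / 9.8 = 25.71 mm
Layer 620–580 hPa: Δp = 40 hPa = 4000 Pa, q̄ = 0.00281 kg/kg → 0.00281 × 4000 / 9.8 = 1.15 mm
Layer 580–400 hPa: Δp = 180 hPa = 18000 Pa, q̄ = 0.00254 kg/kg → 0.00254 × 18000 / 9.8 = 4.67 mm
PW = 18.18 + 25.71 + 1.15 + 4.67 = 49.71 ≈ 49.7 mm.

PW ≈ 49.7 mm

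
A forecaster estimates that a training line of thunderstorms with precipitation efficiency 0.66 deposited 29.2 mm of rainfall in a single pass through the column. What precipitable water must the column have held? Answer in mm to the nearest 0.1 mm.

PW = rainfall / ε = 29.2 / 0.66 = 44.2 mm.

PW ≈ 44.2 mm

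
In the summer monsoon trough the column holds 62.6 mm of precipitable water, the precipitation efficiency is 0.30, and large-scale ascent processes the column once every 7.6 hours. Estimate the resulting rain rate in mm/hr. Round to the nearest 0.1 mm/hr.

Each overturning extracts ε × PW = 0.30 × 62.6 = 18.78 mm.
Rate = ε·PW / τ = 18.78 / 7.6 h = 2.5 mm/hr.

R ≈ 2.5 mm/hr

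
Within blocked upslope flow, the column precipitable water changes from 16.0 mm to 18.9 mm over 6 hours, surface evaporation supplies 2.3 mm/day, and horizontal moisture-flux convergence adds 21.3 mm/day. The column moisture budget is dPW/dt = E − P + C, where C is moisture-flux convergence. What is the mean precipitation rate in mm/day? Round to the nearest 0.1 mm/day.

dPW/dt = (18.9 − 16.0) mm / (6/24 day) = +11.600 mm/day.
P = E + C − dPW/dt = 2.3 + (21.3) − (+11.600) = 12.0 mm/day.

P ≈ 12.0 mm/day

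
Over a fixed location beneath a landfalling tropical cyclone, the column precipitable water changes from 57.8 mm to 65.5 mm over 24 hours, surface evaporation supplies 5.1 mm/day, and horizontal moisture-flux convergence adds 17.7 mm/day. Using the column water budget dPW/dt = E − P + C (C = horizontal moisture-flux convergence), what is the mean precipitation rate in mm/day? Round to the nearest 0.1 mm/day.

dPW/dt = (65.5 − 57.8) mm / (24/24 day) = +7.700 mm/day.
P = E + C − dPW/dt = 5.1 + (17.7) − (+7.700) = 15.1 mm/day.

P ≈ 15.1 mm/day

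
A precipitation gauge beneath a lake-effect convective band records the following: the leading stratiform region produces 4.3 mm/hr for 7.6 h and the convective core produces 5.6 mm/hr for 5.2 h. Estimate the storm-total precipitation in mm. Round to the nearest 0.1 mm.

total ≈ 61.8 mm

Total = Σ Rᵢ Δtᵢ = 4.3 × 7.6 + 5.6 × 5.2
      = 32.68 + 29.12 = 61.8 mm.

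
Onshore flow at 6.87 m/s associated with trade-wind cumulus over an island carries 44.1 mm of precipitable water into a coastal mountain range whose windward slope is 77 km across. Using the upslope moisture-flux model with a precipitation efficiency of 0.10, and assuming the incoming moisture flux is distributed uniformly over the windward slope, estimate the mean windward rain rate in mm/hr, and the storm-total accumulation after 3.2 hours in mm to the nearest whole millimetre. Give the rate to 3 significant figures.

R ≈ 1.42 mm/hr; total ≈ 5 mm

Incoming column moisture flux per unit ridge length: F = V × PW = 6.87 × 44.1 = 302.967 mm·m/s.
Spread over the 77 km slope with efficiency ε = 0.10: R = ε·F/W = 0.10 × 302.967 / 77000 m = 3.935e-04 mm/s.
R = 3.935e-04 × 3600 = 1.42 mm/hr.
Over 3.2 h: total = 1.42 × 3.2 = 4.544 ≈ 5 mm.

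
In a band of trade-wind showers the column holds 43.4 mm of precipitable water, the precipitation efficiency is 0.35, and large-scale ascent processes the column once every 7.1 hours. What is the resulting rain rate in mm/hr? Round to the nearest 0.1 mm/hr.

Each overturning extracts ε × PW = 0.35 × 43.4 = 15.19 mm.
Rate = ε·PW / τ = 15.19 / 7.1 h = 2.1 mm/hr.

R ≈ 2.1 mm/hr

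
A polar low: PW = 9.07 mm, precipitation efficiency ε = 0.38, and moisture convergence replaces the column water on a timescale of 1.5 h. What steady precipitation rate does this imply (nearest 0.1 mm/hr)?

Each overturning extracts ε × PW = 0.38 × 9.07 = 3.4466 mm.
Rate = ε·PW / τ = 3.4466 / 1.5 h = 2.3 mm/hr.

R ≈ 2.3 mm/hr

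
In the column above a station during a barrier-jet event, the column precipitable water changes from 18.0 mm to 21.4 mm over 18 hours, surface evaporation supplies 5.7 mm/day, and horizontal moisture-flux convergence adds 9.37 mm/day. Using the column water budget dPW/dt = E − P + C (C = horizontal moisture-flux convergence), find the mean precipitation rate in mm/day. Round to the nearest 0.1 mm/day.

dPW/dt = (21.4 − 18.0) mm / (18/24 day) = +4.533 mm/day.
P = E + C − dPW/dt = 5.7 + (9.37) − (+4.533) = 10.5 mm/day.

P ≈ 10.5 mm/day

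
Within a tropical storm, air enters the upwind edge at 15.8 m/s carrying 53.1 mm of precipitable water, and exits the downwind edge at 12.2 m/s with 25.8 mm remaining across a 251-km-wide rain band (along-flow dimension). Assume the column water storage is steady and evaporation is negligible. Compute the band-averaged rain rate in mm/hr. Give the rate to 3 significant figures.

Column moisture flux per unit crosswind length is F = V × PW.
Inflow: F_in = 15.8 × 53.1 = 838.98 mm·m/s
Outflow: F_out = 12.2 × 25.8 = 314.76 mm·m/s
Steady-state rate R = (F_in − F_out)/L = (838.98 − 314.76) / 251000 m = 2.089e-03 mm/s.
R = 2.089e-03 × 3600 = 7.52 mm/hr.

R ≈ 7.52 mm/hr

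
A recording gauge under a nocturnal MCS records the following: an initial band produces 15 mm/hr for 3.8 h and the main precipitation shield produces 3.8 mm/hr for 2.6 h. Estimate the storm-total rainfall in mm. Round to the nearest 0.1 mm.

total ≈ 66.9 mm

Total = Σ Rᵢ Δtᵢ = 15 × 3.8 + 3.8 × 2.6
      = 57 + 9.88 = 66.9 mm.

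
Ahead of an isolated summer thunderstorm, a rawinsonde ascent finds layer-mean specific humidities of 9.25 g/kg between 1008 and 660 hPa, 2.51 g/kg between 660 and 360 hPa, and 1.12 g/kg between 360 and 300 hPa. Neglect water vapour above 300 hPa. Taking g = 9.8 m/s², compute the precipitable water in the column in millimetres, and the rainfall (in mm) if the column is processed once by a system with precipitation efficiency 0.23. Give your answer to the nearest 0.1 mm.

PW ≈ 41.2 mm; rainfall ≈ 9.5 mm

Precipitable water is the column-integrated vapour mass per unit area: PW = (1/g) Σ q̄ Δp, with q in kg/kg and Δp in Pa (1 kg/m² of water = 1 mm).
Layer 1008–660 hPa: Δp = 348 hPa = 34800 Pa, q̄ = 0.00925 kg/kg → 0.00925 × 34800 / 9.8 = 32.85 mm
Layer 660–360 hPa: Δp = 300 hPa = 30000 Pa, q̄ = 0.00251 kg/kg → 0.00251 × 30000 / 9.8 = 7.68 mm
Layer 360–300 hPa: Δp = 60 hPa = 6000 Pa, q̄ = 0.00112 kg/kg → 0.00112 × 6000 / 9.8 = 0.69 mm
PW = 32.85 + 7.68 + 0.69 = 41.22 ≈ 41.2 mm.
Rainfall = ε × PW = 0.23 × 41.2 = 9.5 mm.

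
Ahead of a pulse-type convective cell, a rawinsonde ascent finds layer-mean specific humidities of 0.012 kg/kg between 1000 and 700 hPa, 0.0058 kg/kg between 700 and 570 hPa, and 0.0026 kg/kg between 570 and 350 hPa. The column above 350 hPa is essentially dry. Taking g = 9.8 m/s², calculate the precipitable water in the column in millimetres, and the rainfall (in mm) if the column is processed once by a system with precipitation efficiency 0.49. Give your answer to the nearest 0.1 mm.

PW ≈ 50.3 mm; rainfall ≈ 24.6 mm

Precipitable water is the column-integrated vapour mass per unit area: PW = (1/g) Σ q̄ Δp, with q in kg/kg and Δp in Pa (1 kg/m² of water = 1 mm).
Layer 1000–700 hPa: Δp = 300 hPa = 30000 Pa, q̄ = 0.012 kg/kg → 0.012 × 30000 / 9.8 = 36.73 mm
Layer 700–570 hPa: Δp = 130 hPa = 13000 Pa, q̄ = 0.0058 kg/kg → 0.0058 × 13000 / 9.8 = 7.69 mm
Layer 570–350 hPa: Δp = 220 hPa = 22000 Pa, q̄ = 0.0026 kg/kg → 0.0026 × 22000 / 9.8 = 5.84 mm
PW = 36.73 + 7.69 + 5.84 = 50.26 ≈ 50.3 mm.
Rainfall = ε × PW = 0.49 × 50.3 = 24.6 mm.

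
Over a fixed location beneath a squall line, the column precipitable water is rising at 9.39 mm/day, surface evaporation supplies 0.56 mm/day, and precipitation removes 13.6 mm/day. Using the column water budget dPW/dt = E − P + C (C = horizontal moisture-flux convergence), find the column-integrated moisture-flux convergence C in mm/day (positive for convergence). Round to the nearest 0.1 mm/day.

dPW/dt = +9.39 mm/day.
C = dPW/dt − E + P = (+9.39) − 0.56 + 13.6 = 22.4 mm/day.

C ≈ 22.4 mm/day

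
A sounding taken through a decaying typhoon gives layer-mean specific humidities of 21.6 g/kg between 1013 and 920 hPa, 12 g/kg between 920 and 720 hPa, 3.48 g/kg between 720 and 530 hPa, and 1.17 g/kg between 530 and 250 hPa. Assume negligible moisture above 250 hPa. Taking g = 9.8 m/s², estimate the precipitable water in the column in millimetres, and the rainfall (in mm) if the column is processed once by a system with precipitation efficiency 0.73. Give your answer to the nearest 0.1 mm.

Precipitable water is the column-integrated vapour mass per unit area: PW = (1/g) Σ q̄ Δp, with q in kg/kg and Δp in Pa (1 kg/m² of water = 1 mm).
Layer 1013–920 hPa: Δp = 93 hPa = 9300 Pa, q̄ = 0.0216 kg/kg → 0.0216 × 9300 / 9.8 = 20.50 mm
Layer 920–720 hPa: Δp = 200 hPa = 20000 Pa, q̄ = 0.012 kg/kg → 0.012 × 20000 / 9.8 = 24.49 mm
Layer 720–530 hPa: Δp = 190 hPa = 19000 Pa, q̄ = 0.00348 kg/kg → 0.00348 × 19000 / 9.8 = 6.75 mm
Layer 530–250 hPa: Δp = 280 hPa = 28000 Pa, q̄ = 0.00117 kg/kg → 0.00117 × 28000 / 9.8 = 3.34 mm
PW = 20.50 + 24.49 + 6.75 + 3.34 = 55.08 ≈ 55.1 mm.
Rainfall = ε × PW = 0.73 × 55.1 = 40.2 mm.

PW ≈ 55.1 mm; rainfall ≈ 40.2 mm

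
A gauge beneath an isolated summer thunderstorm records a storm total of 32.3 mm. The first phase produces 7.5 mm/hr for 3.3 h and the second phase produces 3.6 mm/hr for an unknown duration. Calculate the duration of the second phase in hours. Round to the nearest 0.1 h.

Known phases: 7.5 × 3.3 = 24.75 mm.
Remaining depth = 32.3 − 24.75 = 7.55 mm.
Duration = 7.55 / 3.6 = 2.1 h.

duration ≈ 2.1 h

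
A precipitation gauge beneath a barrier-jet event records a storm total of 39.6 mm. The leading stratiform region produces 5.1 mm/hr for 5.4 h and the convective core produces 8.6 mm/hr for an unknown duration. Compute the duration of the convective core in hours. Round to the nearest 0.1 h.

Known phases: 5.1 × 5.4 = 27.54 mm.
Remaining depth = 39.6 − 27.54 = 12.06 mm.
Duration = 12.06 / 8.6 = 1.4 h.

duration ≈ 1.4 h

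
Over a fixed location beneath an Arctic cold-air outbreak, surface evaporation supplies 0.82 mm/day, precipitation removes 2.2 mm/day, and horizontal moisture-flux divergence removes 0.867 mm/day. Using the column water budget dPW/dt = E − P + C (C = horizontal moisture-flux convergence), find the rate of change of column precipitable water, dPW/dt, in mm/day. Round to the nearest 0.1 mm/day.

dPW/dt = E − P + C = 0.82 − 2.2 + (-0.867) = -2.2 mm/day.

dPW/dt ≈ -2.2 mm/day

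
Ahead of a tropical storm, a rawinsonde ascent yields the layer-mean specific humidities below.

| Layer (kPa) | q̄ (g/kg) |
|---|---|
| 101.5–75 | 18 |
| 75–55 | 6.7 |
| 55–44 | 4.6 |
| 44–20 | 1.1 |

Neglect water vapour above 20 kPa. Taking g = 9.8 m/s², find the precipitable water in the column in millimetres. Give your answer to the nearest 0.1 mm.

Precipitable water is the column-integrated vapour mass per unit area: PW = (1/g) Σ q̄ Δp, with q in kg/kg and Δp in Pa (1 kg/m² of water = 1 mm).
Layer 101.5–75 kPa: Δp = 265 hPa = 26500 Pa, q̄ = 0.018 kg/kg → 0.018 × 26500 / 9.8 = 48.67 mm
Layer 75–55 kPa: Δp = 200 hPa = 20000 Pa, q̄ = 0.0067 kg/kg → 0.0067 × 20000 / 9.8 = 13.67 mm
Layer 55–44 kPa: Δp = 110 hPa = 11000 Pa, q̄ = 0.0046 kg/kg → 0.0046 × 11000 / 9.8 = 5.16 mm
Layer 44–20 kPa: Δp = 240 hPa = 24000 Pa, q̄ = 0.0011 kg/kg → 0.0011 × 24000 / 9.8 = 2.69 mm
PW = 48.67 + 13.67 + 5.16 + 2.69 = 70.19 ≈ 70.2 mm.

PW ≈ 70.2 mm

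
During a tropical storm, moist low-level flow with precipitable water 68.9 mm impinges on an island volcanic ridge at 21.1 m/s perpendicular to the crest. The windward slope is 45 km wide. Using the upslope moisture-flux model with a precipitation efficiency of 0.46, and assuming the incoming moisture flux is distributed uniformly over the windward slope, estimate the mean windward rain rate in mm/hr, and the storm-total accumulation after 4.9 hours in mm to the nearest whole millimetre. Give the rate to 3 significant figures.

Incoming column moisture flux per unit ridge length: F = V × PW = 21.1 × 68.9 = 1453.79 mm·m/s.
Spread over the 45 km slope with efficiency ε = 0.46: R = ε·F/W = 0.46 × 1453.79 / 45000 m = 1.486e-02 mm/s.
R = 1.486e-02 × 3600 = 53.5 mm/hr.
Over 4.9 h: total = 53.5 × 4.9 = 262.15 ≈ 262 mm.

R ≈ 53.5 mm/hr; total ≈ 262 mm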